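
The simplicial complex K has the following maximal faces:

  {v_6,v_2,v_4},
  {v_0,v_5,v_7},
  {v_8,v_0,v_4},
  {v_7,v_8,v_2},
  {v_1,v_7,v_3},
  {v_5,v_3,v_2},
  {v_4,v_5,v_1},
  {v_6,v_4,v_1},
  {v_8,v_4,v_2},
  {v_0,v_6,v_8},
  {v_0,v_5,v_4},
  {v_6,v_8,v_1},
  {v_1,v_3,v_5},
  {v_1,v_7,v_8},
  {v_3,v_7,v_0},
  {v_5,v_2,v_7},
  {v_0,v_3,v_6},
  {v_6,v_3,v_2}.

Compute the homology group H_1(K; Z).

H_1 = Z ⊕ Z_2.

Fix the vertex order v_0 < v_1 < v_2 < v_3 < v_4 < v_5 < v_6 < v_7 < v_8 and write every simplex with vertices in increasing order. Then dim K = 2 and the simplices of K are:

  0-simplices (9): [v_0], [v_1], [v_2], [v_3], [v_4], [v_5], [v_6], [v_7], [v_8]
  1-simplices (27): (27 of them)
  2-simplices (18): (18 of them)

so the chain groups are C_0 ≅ Z^9, C_1 ≅ Z^27, C_2 ≅ Z^18.

The boundary map ∂_1: C_1 → C_0 maps an edge to its endpoints' difference, ∂[p,q] = q − p.
This gives a 9×27 integer matrix of rank 8; reducing to Smith normal form yields diagonal entries (1,1,1,1,1,1,1,1).

Boundary ∂_2: C_2 → C_1 maps a triangle to the signed sum of its edges. For instance
  ∂[v_2,v_3,v_5] = [v_3,v_5] − [v_2,v_5] + [v_2,v_3],
  ∂[v_0,v_5,v_7] = [v_5,v_7] − [v_0,v_7] + [v_0,v_5].
The 27×18 boundary matrix has rank 18 and Smith normal form diag(1,1,1,1,1,1,1,1,1,1,1,1,1,1,1,1,1,2).

Computing H_k = (kernel of ∂_k) / (image of ∂_{k+1}):

  H_1: rank ker ∂_1 − rank ∂_2 = (27 − 8) − 18 = 1, and ∂_2 has invariant factor 2 > 1, so H_1 ≅ Z ⊕ Z_2.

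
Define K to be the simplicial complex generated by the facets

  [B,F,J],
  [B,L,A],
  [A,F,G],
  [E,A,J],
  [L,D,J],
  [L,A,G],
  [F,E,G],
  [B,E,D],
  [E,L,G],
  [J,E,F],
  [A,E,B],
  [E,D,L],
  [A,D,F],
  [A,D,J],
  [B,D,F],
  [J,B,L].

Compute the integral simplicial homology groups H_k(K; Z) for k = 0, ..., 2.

H_0 ≅ Z,  H_1 ≅ Z^2,  H_2 ≅ Z.

Fix the vertex order A < B < D < E < F < G < J < L and write every simplex with vertices in increasing order. Then dim K = 2 and the simplices of K are:

  0-simplices (8): A, B, D, E, F, G, J, L
  1-simplices (24): AB, AD, AE, AF, AG, AJ, AL, BD, BE, BF, BJ, BL, DE, DF, DJ, DL, EF, EG, EJ, EL, FG, FJ, GL, JL
  2-simplices (16): ABE, ABL, ADF, ADJ, AEJ, AFG, AGL, BDE, BDF, BFJ, BJL, DEL, DJL, EFG, EFJ, EGL

Hence C_0 ≅ Z^8, C_1 ≅ Z^24, C_2 ≅ Z^16.

The boundary map ∂_1: C_1 → C_0 sends each edge [p,q] (with p < q) to q − p.
The 8×24 boundary matrix has rank 7 and Smith normal form diag(1,1,1,1,1,1,1).

Boundary ∂_2: C_2 → C_1 acts by ∂[p,q,r] = [q,r] − [p,r] + [p,q]. For instance
  ∂AFG = FG − AG + AF,
  ∂ADF = DF − AF + AD.
As a 24×16 matrix over Z this has rank 15, with invariant factors (1,1,1,1,1,1,1,1,1,1,1,1,1,1,1).

From H_k ≅ ker(∂_k) / im(∂_{k+1}) we obtain:

  H_0: rank C_0 − rank ∂_1 = 8 − 7 = 1, and the invariant factors of ∂_1 are all 1, so H_0 = Z.
  H_1: rank ker ∂_1 − rank ∂_2 = (24 − 7) − 15 = 2, and the invariant factors of ∂_2 are all 1, so H_1 = Z^2.
  H_2: rank ker ∂_2 − rank ∂_3 = (16 − 15) − 0 = 1, and there is no ∂_3, so H_2 = Z.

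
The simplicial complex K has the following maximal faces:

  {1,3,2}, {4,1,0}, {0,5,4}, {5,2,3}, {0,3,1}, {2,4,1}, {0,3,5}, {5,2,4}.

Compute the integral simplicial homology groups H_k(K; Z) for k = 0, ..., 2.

H_0 = Z,  H_1 = 0,  H_2 = Z.

Fix the vertex order 0 < 1 < 2 < 3 < 4 < 5 and write every simplex with vertices in increasing order. Then dim K = 2 and the simplices of K are:

  0-simplices (6): [0], [1], [2], [3], [4], [5]
  1-simplices (12): [0,1], [0,3], [0,4], [0,5], [1,2], [1,3], [1,4], [2,3], [2,4], [2,5], [3,5], [4,5]
  2-simplices (8): [0,1,3], [0,1,4], [0,3,5], [0,4,5], [1,2,3], [1,2,4], [2,3,5], [2,4,5]

giving chain groups C_0 ≅ Z^6, C_1 ≅ Z^12, C_2 ≅ Z^8.

The boundary map ∂_1: C_1 → C_0 sends each edge [p,q] (with p < q) to q − p. For instance
  ∂[4,5] = [5] − [4].
As a 6×12 matrix over Z this has rank 5, with invariant factors (1,1,1,1,1).

The boundary map ∂_2: C_2 → C_1 acts by ∂[p,q,r] = [q,r] − [p,r] + [p,q]. For instance
  ∂[0,1,3] = [1,3] − [0,3] + [0,1],
  ∂[0,1,4] = [1,4] − [0,4] + [0,1].
As a 12×8 matrix over Z this has rank 7, with invariant factors (1,1,1,1,1,1,1).

Computing H_k = (kernel of ∂_k) / (image of ∂_{k+1}):

  H_0: rank C_0 − rank ∂_1 = 6 − 5 = 1, and the invariant factors of ∂_1 are all 1, so H_0 ≅ Z.
  H_1: rank ker ∂_1 − rank ∂_2 = (12 − 5) − 7 = 0, and the invariant factors of ∂_2 are all 1, so H_1 ≅ 0.
  H_2: rank ker ∂_2 − rank ∂_3 = (8 − 7) − 0 = 1, and there is no ∂_3, so H_2 ≅ Z.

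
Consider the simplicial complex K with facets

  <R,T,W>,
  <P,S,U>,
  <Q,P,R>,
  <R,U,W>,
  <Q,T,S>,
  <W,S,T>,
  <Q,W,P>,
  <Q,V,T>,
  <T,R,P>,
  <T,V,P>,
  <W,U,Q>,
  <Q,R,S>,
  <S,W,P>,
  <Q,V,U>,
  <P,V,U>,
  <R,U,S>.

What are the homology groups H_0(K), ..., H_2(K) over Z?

Fix the vertex order P < Q < R < S < T < U < V < W and write every simplex with vertices in increasing order. Then dim K = 2 and the simplices of K are:

  0-simplices (8): P, Q, R, S, T, U, V, W
  1-simplices (24): PQ, PR, PS, PT, PU, PV, PW, QR, QS, QT, QU, QV, QW, RS, RT, RU, RW, ST, SU, SW, TV, TW, UV, UW
  2-simplices (16): PQR, PQW, PRT, PSU, PSW, PTV, PUV, QRS, QST, QTV, QUV, QUW, RSU, RTW, RUW, STW

giving chain groups C_0 ≅ Z^8, C_1 ≅ Z^24, C_2 ≅ Z^16.

∂_1: C_1 → C_0 is given by ∂[p,q] = [q] − [p]. For instance
  ∂QT = T − Q.
This gives a 8×24 integer matrix of rank 7; reducing to Smith normal form yields diagonal entries (1,1,1,1,1,1,1).

Boundary ∂_2: C_2 → C_1 sends each 2-simplex [p,q,r] to [q,r] − [p,r] + [p,q]. For instance
  ∂PSW = SW − PW + PS,
  ∂PSU = SU − PU + PS.
This gives a 24×16 integer matrix of rank 15; reducing to Smith normal form yields diagonal entries (1,1,1,1,1,1,1,1,1,1,1,1,1,1,1).

Now H_k = ker ∂_k / im ∂_{k+1}, so:

  H_0: rank C_0 − rank ∂_1 = 8 − 7 = 1, and the invariant factors of ∂_1 are all 1, so H_0 = Z.
  H_1: rank ker ∂_1 − rank ∂_2 = (24 − 7) − 15 = 2, and the invariant factors of ∂_2 are all 1, so H_1 = Z^2.
  H_2: rank ker ∂_2 − rank ∂_3 = (16 − 15) − 0 = 1, and there is no ∂_3, so H_2 = Z.

As a check, the Euler characteristic is 8 − 24 + 16 = 0, which agrees with 1 − 2 + 1 = 0.

H_0 = Z,  H_1 = Z^2,  H_2 = Z.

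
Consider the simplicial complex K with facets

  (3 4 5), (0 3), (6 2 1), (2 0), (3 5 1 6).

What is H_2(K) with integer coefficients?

Order the vertices as 0 < 1 < 2 < 3 < 4 < 5 < 6. Listing each simplex with vertices in this order, K has dimension 3 with simplices:

  0-simplices (7): [0], [1], [2], [3], [4], [5], [6]
  1-simplices (12): [0,2], [0,3], [1,2], [1,3], [1,5], [1,6], [2,6], [3,4], [3,5], [3,6], [4,5], [5,6]
  2-simplices (6): [1,2,6], [1,3,5], [1,3,6], [1,5,6], [3,4,5], [3,5,6]
  3-simplices (1): [1,3,5,6]

Hence C_0 ≅ Z^7, C_1 ≅ Z^12, C_2 ≅ Z^6, C_3 ≅ Z^1.

Boundary ∂_1: C_1 → C_0 sends each edge [p,q] (with p < q) to q − p. For instance
  ∂[1,3] = [3] − [1].
As a 7×12 matrix over Z this has rank 6, with invariant factors (1,1,1,1,1,1).

Boundary ∂_2: C_2 → C_1 maps a triangle to the signed sum of its edges. For instance
  ∂[3,5,6] = [5,6] − [3,6] + [3,5],
  ∂[1,3,5] = [3,5] − [1,5] + [1,3].
The 12×6 boundary matrix has rank 5 and Smith normal form diag(1,1,1,1,1).

∂_3: C_3 → C_2 sends each 3-simplex σ to the alternating sum Σ_i (−1)^i (σ with its i-th vertex removed). For instance
  ∂[1,3,5,6] = [3,5,6] − [1,5,6] + [1,3,6] − [1,3,5].
The resulting 6×1 matrix has rank 1, and its Smith normal form has invariant factors (1).

Computing H_k = (kernel of ∂_k) / (image of ∂_{k+1}):

  H_2: rank ker ∂_2 − rank ∂_3 = (6 − 5) − 1 = 0, and the invariant factors of ∂_3 are all 1, so H_2 ≅ 0.

H_2 ≅ 0.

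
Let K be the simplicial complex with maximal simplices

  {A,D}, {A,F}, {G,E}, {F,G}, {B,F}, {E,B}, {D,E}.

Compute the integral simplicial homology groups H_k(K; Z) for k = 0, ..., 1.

H_0 = Z,  H_1 = Z^2.

Take the total order A < B < D < E < F < G on the vertex set. Then K (dimension 1) consists of the simplices:

  0-simplices (6): A, B, D, E, F, G
  1-simplices (7): AD, AF, BE, BF, DE, EG, FG

giving chain groups C_0 ≅ Z^6, C_1 ≅ Z^7.

∂_1: C_1 → C_0 is given by ∂[p,q] = [q] − [p]. For instance
  ∂FG = G − F.
As a 6×7 matrix over Z this has rank 5, with invariant factors (1,1,1,1,1).

From H_k ≅ ker(∂_k) / im(∂_{k+1}) we obtain:

  H_0: rank C_0 − rank ∂_1 = 6 − 5 = 1, and the invariant factors of ∂_1 are all 1, so H_0 ≅ Z.
  H_1: rank ker ∂_1 − rank ∂_2 = (7 − 5) − 0 = 2, and there is no ∂_2, so H_1 ≅ Z^2.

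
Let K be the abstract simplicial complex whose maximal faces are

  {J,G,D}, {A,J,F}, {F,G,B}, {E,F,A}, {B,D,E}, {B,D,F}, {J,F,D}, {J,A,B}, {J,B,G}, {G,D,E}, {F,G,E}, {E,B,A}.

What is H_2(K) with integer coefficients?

H_2 = 0.

Order the vertices as A < B < D < E < F < G < J. Listing each simplex with vertices in this order, K has dimension 2 with simplices:

  0-simplices (7): A, B, D, E, F, G, J
  1-simplices (18): AB, AE, AF, AJ, BD, BE, BF, BG, BJ, DE, DF, DG, DJ, EF, EG, FG, FJ, GJ
  2-simplices (12): ABE, ABJ, AEF, AFJ, BDE, BDF, BFG, BGJ, DEG, DFJ, DGJ, EFG

so the chain groups are C_0 ≅ Z^7, C_1 ≅ Z^18, C_2 ≅ Z^12.

∂_1: C_1 → C_0 is given by ∂[p,q] = [q] − [p].
This gives a 7×18 integer matrix of rank 6; reducing to Smith normal form yields diagonal entries (1,1,1,1,1,1).

The boundary map ∂_2: C_2 → C_1 maps a triangle to the signed sum of its edges. For instance
  ∂BGJ = GJ − BJ + BG,
  ∂DEG = EG − DG + DE.
This gives a 18×12 integer matrix of rank 12; reducing to Smith normal form yields diagonal entries (1,1,1,1,1,1,1,1,1,1,1,2).

From H_k ≅ ker(∂_k) / im(∂_{k+1}) we obtain:

  H_2: rank ker ∂_2 − rank ∂_3 = (12 − 12) − 0 = 0, and there is no ∂_3, so H_2 ≅ 0.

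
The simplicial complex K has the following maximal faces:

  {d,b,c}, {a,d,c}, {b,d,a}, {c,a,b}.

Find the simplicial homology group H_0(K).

Order the vertices as a < b < c < d. Listing each simplex with vertices in this order, K has dimension 2 with simplices:

  0-simplices (4): a, b, c, d
  1-simplices (6): ab, ac, ad, bc, bd, cd
  2-simplices (4): abc, abd, acd, bcd

giving chain groups C_0 ≅ Z^4, C_1 ≅ Z^6, C_2 ≅ Z^4.

Boundary ∂_1: C_1 → C_0 sends each edge [p,q] (with p < q) to q − p. For instance
  ∂bd = d − b.
The resulting 4×6 matrix has rank 3, and its Smith normal form has invariant factors (1,1,1).

Boundary ∂_2: C_2 → C_1 acts by ∂[p,q,r] = [q,r] − [p,r] + [p,q]. For instance
  ∂acd = cd − ad + ac,
  ∂abd = bd − ad + ab.
The 6×4 boundary matrix has rank 3 and Smith normal form diag(1,1,1).

Reading off H_k = ker ∂_k / im ∂_{k+1}:

  H_0: rank C_0 − rank ∂_1 = 4 − 3 = 1, and the invariant factors of ∂_1 are all 1, so H_0 = Z.

H_0 ≅ Z.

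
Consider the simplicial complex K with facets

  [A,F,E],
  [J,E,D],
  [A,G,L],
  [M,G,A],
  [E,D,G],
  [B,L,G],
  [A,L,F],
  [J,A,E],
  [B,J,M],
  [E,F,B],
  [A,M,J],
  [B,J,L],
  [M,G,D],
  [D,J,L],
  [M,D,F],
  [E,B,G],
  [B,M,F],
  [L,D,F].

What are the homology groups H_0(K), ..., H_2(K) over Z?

Take the total order A < B < D < E < F < G < J < L < M on the vertex set. Then K (dimension 2) consists of the simplices:

  0-simplices (9): A, B, D, E, F, G, J, L, M
  1-simplices (27): AE, AF, AG, AJ, AL, AM, BE, BF, BG, BJ, BL, BM, DE, DF, DG, DJ, DL, DM, EF, EG, EJ, FL, FM, GL, GM, JL, JM
  2-simplices (18): AEF, AEJ, AFL, AGL, AGM, AJM, BEF, BEG, BFM, BGL, BJL, BJM, DEG, DEJ, DFL, DFM, DGM, DJL

Hence C_0 ≅ Z^9, C_1 ≅ Z^27, C_2 ≅ Z^18.

The boundary map ∂_1: C_1 → C_0 maps an edge to its endpoints' difference, ∂[p,q] = q − p.
The resulting 9×27 matrix has rank 8, and its Smith normal form has invariant factors (1,1,1,1,1,1,1,1).

∂_2: C_2 → C_1 sends each 2-simplex [p,q,r] to [q,r] − [p,r] + [p,q]. For instance
  ∂AGL = GL − AL + AG,
  ∂BJM = JM − BM + BJ.
This gives a 27×18 integer matrix of rank 17; reducing to Smith normal form yields diagonal entries (1,1,1,1,1,1,1,1,1,1,1,1,1,1,1,1,1).

Reading off H_k = ker ∂_k / im ∂_{k+1}:

  H_0: rank C_0 − rank ∂_1 = 9 − 8 = 1, and the invariant factors of ∂_1 are all 1, so H_0 ≅ Z.
  H_1: rank ker ∂_1 − rank ∂_2 = (27 − 8) − 17 = 2, and the invariant factors of ∂_2 are all 1, so H_1 ≅ Z^2.
  H_2: rank ker ∂_2 − rank ∂_3 = (18 − 17) − 0 = 1, and there is no ∂_3, so H_2 ≅ Z.

(K is a triangulation of the torus T^2.)

H_0 = Z,  H_1 = Z^2,  H_2 = Z.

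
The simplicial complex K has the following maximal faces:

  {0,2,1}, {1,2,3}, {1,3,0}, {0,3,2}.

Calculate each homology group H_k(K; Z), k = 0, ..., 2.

H_0 = Z,  H_1 = 0,  H_2 = Z.

K has 4 vertices, 6 edges, 4 triangles.
rank ∂_0 = 0, rank ∂_1 = 3 ⇒ b_0 = 4 − 0 − 3 = 1; all invariant factors of ∂_1 are 1 so no torsion. So H_0 ≅ Z.
rank ∂_1 = 3, rank ∂_2 = 3 ⇒ b_1 = 6 − 3 − 3 = 0; all invariant factors of ∂_2 are 1 so no torsion. So H_1 ≅ 0.
rank ∂_2 = 3, rank ∂_3 = 0 ⇒ b_2 = 4 − 3 − 0 = 1. So H_2 ≅ Z.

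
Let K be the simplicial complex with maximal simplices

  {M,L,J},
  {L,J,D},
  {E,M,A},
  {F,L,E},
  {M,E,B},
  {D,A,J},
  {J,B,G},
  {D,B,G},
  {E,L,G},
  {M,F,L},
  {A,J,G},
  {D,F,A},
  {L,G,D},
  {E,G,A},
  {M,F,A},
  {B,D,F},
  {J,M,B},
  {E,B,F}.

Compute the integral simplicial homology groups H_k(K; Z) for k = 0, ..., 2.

H_0 = Z,  H_1 = Z × Z/2,  H_2 = 0.

Order the vertices as A < B < D < E < F < G < J < L < M. Listing each simplex with vertices in this order, K has dimension 2 with simplices:

  0-simplices (9): A, B, D, E, F, G, J, L, M
  1-simplices (27): AD, AE, AF, AG, AJ, AM, BD, BE, BF, BG, BJ, BM, DF, DG, DJ, DL, EF, EG, EL, EM, FL, FM, GJ, GL, JL, JM, LM
  2-simplices (18): ADF, ADJ, AEG, AEM, AFM, AGJ, BDF, BDG, BEF, BEM, BGJ, BJM, DGL, DJL, EFL, EGL, FLM, JLM

Hence C_0 ≅ Z^9, C_1 ≅ Z^27, C_2 ≅ Z^18.

Boundary ∂_1: C_1 → C_0 maps an edge to its endpoints' difference, ∂[p,q] = q − p. For instance
  ∂DJ = J − D.
The 9×27 boundary matrix has rank 8 and Smith normal form diag(1,1,1,1,1,1,1,1).

Boundary ∂_2: C_2 → C_1 sends each 2-simplex [p,q,r] to [q,r] − [p,r] + [p,q]. For instance
  ∂BEM = EM − BM + BE,
  ∂AEM = EM − AM + AE.
The 27×18 boundary matrix has rank 18 and Smith normal form diag(1,1,1,1,1,1,1,1,1,1,1,1,1,1,1,1,1,2).

Reading off H_k = ker ∂_k / im ∂_{k+1}:

  H_0: rank C_0 − rank ∂_1 = 9 − 8 = 1, and the invariant factors of ∂_1 are all 1, so H_0 = Z.
  H_1: rank ker ∂_1 − rank ∂_2 = (27 − 8) − 18 = 1, and ∂_2 has invariant factor 2 > 1, so H_1 = Z × Z/2.
  H_2: rank ker ∂_2 − rank ∂_3 = (18 − 18) − 0 = 0, and there is no ∂_3, so H_2 = 0.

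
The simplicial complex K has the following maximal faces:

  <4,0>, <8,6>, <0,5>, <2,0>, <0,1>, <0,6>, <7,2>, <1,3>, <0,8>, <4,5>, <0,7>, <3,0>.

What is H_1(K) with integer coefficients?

H_1 = Z^4.

K has 9 vertices, 12 edges.
rank ∂_1 = 8, rank ∂_2 = 0 ⇒ b_1 = 12 − 8 − 0 = 4. So H_1 ≅ Z^4.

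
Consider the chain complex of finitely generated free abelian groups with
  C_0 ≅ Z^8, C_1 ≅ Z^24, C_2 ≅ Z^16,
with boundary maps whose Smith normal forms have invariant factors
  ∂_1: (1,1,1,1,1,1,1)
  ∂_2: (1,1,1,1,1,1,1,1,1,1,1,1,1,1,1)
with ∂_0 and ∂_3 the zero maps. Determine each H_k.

H_0: b_0 = 8 − 0 − 7 = 1; torsion from ∂_1 factors > 1: none. So H_0 ≅ Z.
H_1: b_1 = 24 − 7 − 15 = 2; torsion from ∂_2 factors > 1: none. So H_1 ≅ Z^2.
H_2: b_2 = 16 − 15 − 0 = 1; torsion from ∂_3 factors > 1: none. So H_2 ≅ Z.

H_0 ≅ Z,  H_1 ≅ Z^2,  H_2 ≅ Z.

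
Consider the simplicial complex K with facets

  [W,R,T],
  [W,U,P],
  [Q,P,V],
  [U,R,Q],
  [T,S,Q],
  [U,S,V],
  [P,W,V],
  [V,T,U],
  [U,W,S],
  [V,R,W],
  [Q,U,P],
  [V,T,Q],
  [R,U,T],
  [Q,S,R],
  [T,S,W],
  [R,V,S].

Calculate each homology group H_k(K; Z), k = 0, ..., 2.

Order the vertices as P < Q < R < S < T < U < V < W. Listing each simplex with vertices in this order, K has dimension 2 with simplices:

  0-simplices (8): P, Q, R, S, T, U, V, W
  1-simplices (24): PQ, PU, PV, PW, QR, QS, QT, QU, QV, RS, RT, RU, RV, RW, ST, SU, SV, SW, TU, TV, TW, UV, UW, VW
  2-simplices (16): PQU, PQV, PUW, PVW, QRS, QRU, QST, QTV, RSV, RTU, RTW, RVW, STW, SUV, SUW, TUV

Hence C_0 ≅ Z^8, C_1 ≅ Z^24, C_2 ≅ Z^16.

∂_1: C_1 → C_0 sends each edge [p,q] (with p < q) to q − p. For instance
  ∂RU = U − R.
The resulting 8×24 matrix has rank 7, and its Smith normal form has invariant factors (1,1,1,1,1,1,1).

∂_2: C_2 → C_1 maps a triangle to the signed sum of its edges. For instance
  ∂SUW = UW − SW + SU,
  ∂STW = TW − SW + ST.
As a 24×16 matrix over Z this has rank 15, with invariant factors (1,1,1,1,1,1,1,1,1,1,1,1,1,1,1).

Now H_k = ker ∂_k / im ∂_{k+1}, so:

  H_0: rank C_0 − rank ∂_1 = 8 − 7 = 1, and the invariant factors of ∂_1 are all 1, so H_0 = Z.
  H_1: rank ker ∂_1 − rank ∂_2 = (24 − 7) − 15 = 2, and the invariant factors of ∂_2 are all 1, so H_1 = Z^2.
  H_2: rank ker ∂_2 − rank ∂_3 = (16 − 15) − 0 = 1, and there is no ∂_3, so H_2 = Z.

H_0 = Z,  H_1 = Z^2,  H_2 = Z.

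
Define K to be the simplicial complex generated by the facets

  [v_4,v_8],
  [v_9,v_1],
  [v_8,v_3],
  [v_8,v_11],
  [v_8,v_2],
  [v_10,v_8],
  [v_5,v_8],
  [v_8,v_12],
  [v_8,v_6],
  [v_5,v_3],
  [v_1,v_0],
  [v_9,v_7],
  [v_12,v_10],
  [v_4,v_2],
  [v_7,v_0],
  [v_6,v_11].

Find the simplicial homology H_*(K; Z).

H_0 ≅ Z^2,  H_1 ≅ Z^5.

Take the total order v_0 < v_1 < v_2 < v_3 < v_4 < v_5 < v_6 < v_7 < v_8 < v_9 < v_10 < v_11 < v_12 on the vertex set. Then K (dimension 1) consists of the simplices:

  0-simplices (13): [v_0], [v_1], [v_2], [v_3], [v_4], [v_5], [v_6], [v_7], [v_8], [v_9], [v_10], [v_11], [v_12]
  1-simplices (16): (16 of them)

Hence C_0 ≅ Z^13, C_1 ≅ Z^16.

The boundary map ∂_1: C_1 → C_0 is given by ∂[p,q] = [q] − [p]. For instance
  ∂[v_2,v_4] = [v_4] − [v_2].
The 13×16 boundary matrix has rank 11 and Smith normal form diag(1,1,1,1,1,1,1,1,1,1,1).

Computing H_k = (kernel of ∂_k) / (image of ∂_{k+1}):

  H_0: rank C_0 − rank ∂_1 = 13 − 11 = 2, and the invariant factors of ∂_1 are all 1, so H_0 = Z^2.
  H_1: rank ker ∂_1 − rank ∂_2 = (16 − 11) − 0 = 5, and there is no ∂_2, so H_1 = Z^5.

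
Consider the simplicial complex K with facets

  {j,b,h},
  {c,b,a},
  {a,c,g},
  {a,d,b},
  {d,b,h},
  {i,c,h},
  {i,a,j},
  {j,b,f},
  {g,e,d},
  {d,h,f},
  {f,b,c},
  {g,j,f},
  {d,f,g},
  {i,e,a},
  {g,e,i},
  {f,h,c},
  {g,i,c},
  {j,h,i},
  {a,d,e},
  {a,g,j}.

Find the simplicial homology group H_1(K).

K has 10 vertices, 30 edges, 20 triangles.
rank ∂_1 = 9, rank ∂_2 = 20 ⇒ b_1 = 30 − 9 − 20 = 1; ∂_2 has invariant factor(s) [2] giving torsion. So H_1 ≅ Z ⊕ Z/2Z.

H_1 = Z ⊕ Z/2Z.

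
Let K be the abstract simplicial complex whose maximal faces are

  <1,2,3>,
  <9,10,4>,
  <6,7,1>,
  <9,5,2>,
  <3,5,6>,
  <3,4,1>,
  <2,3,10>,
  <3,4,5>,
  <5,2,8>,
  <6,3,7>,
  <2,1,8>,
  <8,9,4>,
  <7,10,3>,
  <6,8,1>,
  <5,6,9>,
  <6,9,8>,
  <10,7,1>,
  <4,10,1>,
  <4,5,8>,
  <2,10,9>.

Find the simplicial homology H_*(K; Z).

Take the total order 1 < 2 < 3 < 4 < 5 < 6 < 7 < 8 < 9 < 10 on the vertex set. Then K (dimension 2) consists of the simplices:

  0-simplices (10): [1], [2], [3], [4], [5], [6], [7], [8], [9], [10]
  1-simplices (30): (30 of them)
  2-simplices (20): (20 of them)

so the chain groups are C_0 ≅ Z^10, C_1 ≅ Z^30, C_2 ≅ Z^20.

∂_1: C_1 → C_0 is given by ∂[p,q] = [q] − [p].
As a 10×30 matrix over Z this has rank 9, with invariant factors (1,1,1,1,1,1,1,1,1).

Boundary ∂_2: C_2 → C_1 sends each 2-simplex [p,q,r] to [q,r] − [p,r] + [p,q]. For instance
  ∂[1,3,4] = [3,4] − [1,4] + [1,3],
  ∂[1,2,8] = [2,8] − [1,8] + [1,2].
The 30×20 boundary matrix has rank 20 and Smith normal form diag(1,1,1,1,1,1,1,1,1,1,1,1,1,1,1,1,1,1,1,2).

From H_k ≅ ker(∂_k) / im(∂_{k+1}) we obtain:

  H_0: rank C_0 − rank ∂_1 = 10 − 9 = 1, and the invariant factors of ∂_1 are all 1, so H_0 = Z.
  H_1: rank ker ∂_1 − rank ∂_2 = (30 − 9) − 20 = 1, and ∂_2 has invariant factor 2 > 1, so H_1 = Z ⊕ Z/2Z.
  H_2: rank ker ∂_2 − rank ∂_3 = (20 − 20) − 0 = 0, and there is no ∂_3, so H_2 = 0.

(K is a triangulation of the Klein bottle.)

H_0 = Z,  H_1 = Z ⊕ Z/2Z,  H_2 = 0.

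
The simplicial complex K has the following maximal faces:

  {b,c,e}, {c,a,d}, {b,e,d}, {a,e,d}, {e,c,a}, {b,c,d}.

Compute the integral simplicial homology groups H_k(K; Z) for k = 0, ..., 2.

H_0 ≅ Z,  H_1 = 0,  H_2 ≅ Z.

Fix the vertex order a < b < c < d < e and write every simplex with vertices in increasing order. Then dim K = 2 and the simplices of K are:

  0-simplices (5): a, b, c, d, e
  1-simplices (9): ac, ad, ae, bc, bd, be, cd, ce, de
  2-simplices (6): acd, ace, ade, bcd, bce, bde

giving chain groups C_0 ≅ Z^5, C_1 ≅ Z^9, C_2 ≅ Z^6.

The boundary map ∂_1: C_1 → C_0 sends each edge [p,q] (with p < q) to q − p.
As a 5×9 matrix over Z this has rank 4, with invariant factors (1,1,1,1).

The boundary map ∂_2: C_2 → C_1 acts by ∂[p,q,r] = [q,r] − [p,r] + [p,q]. For instance
  ∂ade = de − ae + ad,
  ∂bce = ce − be + bc.
The 9×6 boundary matrix has rank 5 and Smith normal form diag(1,1,1,1,1).

Computing H_k = (kernel of ∂_k) / (image of ∂_{k+1}):

  H_0: rank C_0 − rank ∂_1 = 5 − 4 = 1, and the invariant factors of ∂_1 are all 1, so H_0 = Z.
  H_1: rank ker ∂_1 − rank ∂_2 = (9 − 4) − 5 = 0, and the invariant factors of ∂_2 are all 1, so H_1 = 0.
  H_2: rank ker ∂_2 − rank ∂_3 = (6 − 5) − 0 = 1, and there is no ∂_3, so H_2 = Z.

(K is a triangulation of the 2-sphere S^2.)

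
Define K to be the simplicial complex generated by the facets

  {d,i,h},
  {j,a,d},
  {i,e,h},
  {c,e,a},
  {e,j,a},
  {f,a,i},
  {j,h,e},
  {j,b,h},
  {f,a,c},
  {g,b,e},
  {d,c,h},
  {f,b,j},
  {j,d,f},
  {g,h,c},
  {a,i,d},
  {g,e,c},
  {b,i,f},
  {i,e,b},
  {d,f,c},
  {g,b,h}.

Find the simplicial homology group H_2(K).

Order the vertices as a < b < c < d < e < f < g < h < i < j. Listing each simplex with vertices in this order, K has dimension 2 with simplices:

  0-simplices (10): a, b, c, d, e, f, g, h, i, j
  1-simplices (30): ac, ad, ae, af, ai, aj, be, bf, bg, bh, bi, bj, cd, ce, cf, cg, ch, df, dh, di, dj, eg, eh, ei, ej, fi, fj, gh, hi, hj
  2-simplices (20): ace, acf, adi, adj, aej, afi, beg, bei, bfi, bfj, bgh, bhj, cdf, cdh, ceg, cgh, dfj, dhi, ehi, ehj

Hence C_0 ≅ Z^10, C_1 ≅ Z^30, C_2 ≅ Z^20.

∂_1: C_1 → C_0 is given by ∂[p,q] = [q] − [p].
The 10×30 boundary matrix has rank 9 and Smith normal form diag(1,1,1,1,1,1,1,1,1).

The boundary map ∂_2: C_2 → C_1 sends each 2-simplex [p,q,r] to [q,r] − [p,r] + [p,q]. For instance
  ∂afi = fi − ai + af,
  ∂ace = ce − ae + ac.
As a 30×20 matrix over Z this has rank 20, with invariant factors (1,1,1,1,1,1,1,1,1,1,1,1,1,1,1,1,1,1,1,2).

From H_k ≅ ker(∂_k) / im(∂_{k+1}) we obtain:

  H_2: rank ker ∂_2 − rank ∂_3 = (20 − 20) − 0 = 0, and there is no ∂_3, so H_2 ≅ 0.

(K is a triangulation of the Klein bottle.)

H_2 ≅ 0.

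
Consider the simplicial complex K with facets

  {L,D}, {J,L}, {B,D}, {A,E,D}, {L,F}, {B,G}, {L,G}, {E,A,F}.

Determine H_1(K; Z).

K has 8 vertices, 11 edges, 2 triangles.
rank ∂_1 = 7, rank ∂_2 = 2 ⇒ b_1 = 11 − 7 − 2 = 2; all invariant factors of ∂_2 are 1 so no torsion. So H_1 ≅ Z^2.

H_1 ≅ Z^2.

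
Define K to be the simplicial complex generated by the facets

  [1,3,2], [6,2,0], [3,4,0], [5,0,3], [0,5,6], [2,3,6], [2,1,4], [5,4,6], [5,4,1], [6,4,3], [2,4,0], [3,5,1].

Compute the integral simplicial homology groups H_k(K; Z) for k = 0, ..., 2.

H_0 = Z,  H_1 = Z/2,  H_2 = 0.

We work with the vertex ordering 0 < 1 < 2 < 3 < 4 < 5 < 6. The simplices of K, each written with vertices in increasing order, are:

  0-simplices (7): [0], [1], [2], [3], [4], [5], [6]
  1-simplices (18): [0,2], [0,3], [0,4], [0,5], [0,6], [1,2], [1,3], [1,4], [1,5], [2,3], [2,4], [2,6], [3,4], [3,5], [3,6], [4,5], [4,6], [5,6]
  2-simplices (12): [0,2,4], [0,2,6], [0,3,4], [0,3,5], [0,5,6], [1,2,3], [1,2,4], [1,3,5], [1,4,5], [2,3,6], [3,4,6], [4,5,6]

giving chain groups C_0 ≅ Z^7, C_1 ≅ Z^18, C_2 ≅ Z^12.

∂_1: C_1 → C_0 is given by ∂[p,q] = [q] − [p]. For instance
  ∂[0,6] = [6] − [0].
As a 7×18 matrix over Z this has rank 6, with invariant factors (1,1,1,1,1,1).

∂_2: C_2 → C_1 maps a triangle to the signed sum of its edges. For instance
  ∂[3,4,6] = [4,6] − [3,6] + [3,4],
  ∂[0,5,6] = [5,6] − [0,6] + [0,5].
As a 18×12 matrix over Z this has rank 12, with invariant factors (1,1,1,1,1,1,1,1,1,1,1,2).

Now H_k = ker ∂_k / im ∂_{k+1}, so:

  H_0: rank C_0 − rank ∂_1 = 7 − 6 = 1, and the invariant factors of ∂_1 are all 1, so H_0 = Z.
  H_1: rank ker ∂_1 − rank ∂_2 = (18 − 6) − 12 = 0, and ∂_2 has invariant factor 2 > 1, so H_1 = Z/2.
  H_2: rank ker ∂_2 − rank ∂_3 = (12 − 12) − 0 = 0, and there is no ∂_3, so H_2 = 0.

As a check, the Euler characteristic is 7 − 18 + 12 = 1, which agrees with 1 − 0 + 0 = 1.
(K is a triangulation of the real projective plane RP^2.)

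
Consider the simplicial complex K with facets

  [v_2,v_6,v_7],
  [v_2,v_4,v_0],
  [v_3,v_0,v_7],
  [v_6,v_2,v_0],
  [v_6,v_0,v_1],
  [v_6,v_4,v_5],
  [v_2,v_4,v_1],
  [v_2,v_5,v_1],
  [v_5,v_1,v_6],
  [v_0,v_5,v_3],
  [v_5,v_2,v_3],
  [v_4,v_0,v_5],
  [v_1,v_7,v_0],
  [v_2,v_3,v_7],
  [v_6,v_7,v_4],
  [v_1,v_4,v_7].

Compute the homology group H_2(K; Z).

Order the vertices as v_0 < v_1 < v_2 < v_3 < v_4 < v_5 < v_6 < v_7. Listing each simplex with vertices in this order, K has dimension 2 with simplices:

  0-simplices (8): [v_0], [v_1], [v_2], [v_3], [v_4], [v_5], [v_6], [v_7]
  1-simplices (24): (24 of them)
  2-simplices (16): (16 of them)

giving chain groups C_0 ≅ Z^8, C_1 ≅ Z^24, C_2 ≅ Z^16.

∂_1: C_1 → C_0 maps an edge to its endpoints' difference, ∂[p,q] = q − p. For instance
  ∂[v_2,v_5] = [v_5] − [v_2].
The 8×24 boundary matrix has rank 7 and Smith normal form diag(1,1,1,1,1,1,1).

∂_2: C_2 → C_1 acts by ∂[p,q,r] = [q,r] − [p,r] + [p,q]. For instance
  ∂[v_0,v_3,v_7] = [v_3,v_7] − [v_0,v_7] + [v_0,v_3],
  ∂[v_1,v_5,v_6] = [v_5,v_6] − [v_1,v_6] + [v_1,v_5].
The resulting 24×16 matrix has rank 15, and its Smith normal form has invariant factors (1,1,1,1,1,1,1,1,1,1,1,1,1,1,1).

From H_k ≅ ker(∂_k) / im(∂_{k+1}) we obtain:

  H_2: rank ker ∂_2 − rank ∂_3 = (16 − 15) − 0 = 1, and there is no ∂_3, so H_2 = Z.

H_2 ≅ Z.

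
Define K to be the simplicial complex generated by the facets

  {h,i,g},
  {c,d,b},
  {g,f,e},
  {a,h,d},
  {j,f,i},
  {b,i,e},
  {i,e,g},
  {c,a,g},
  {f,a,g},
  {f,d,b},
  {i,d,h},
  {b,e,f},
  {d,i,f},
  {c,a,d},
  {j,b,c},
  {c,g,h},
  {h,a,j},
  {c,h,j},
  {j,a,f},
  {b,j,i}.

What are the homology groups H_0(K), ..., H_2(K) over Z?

H_0 = Z,  H_1 = Z × Z/2,  H_2 = 0.

Order the vertices as a < b < c < d < e < f < g < h < i < j. Listing each simplex with vertices in this order, K has dimension 2 with simplices:

  0-simplices (10): a, b, c, d, e, f, g, h, i, j
  1-simplices (30): ac, ad, af, ag, ah, aj, bc, bd, be, bf, bi, bj, cd, cg, ch, cj, df, dh, di, ef, eg, ei, fg, fi, fj, gh, gi, hi, hj, ij
  2-simplices (20): acd, acg, adh, afg, afj, ahj, bcd, bcj, bdf, bef, bei, bij, cgh, chj, dfi, dhi, efg, egi, fij, ghi

Hence C_0 ≅ Z^10, C_1 ≅ Z^30, C_2 ≅ Z^20.

∂_1: C_1 → C_0 maps an edge to its endpoints' difference, ∂[p,q] = q − p.
As a 10×30 matrix over Z this has rank 9, with invariant factors (1,1,1,1,1,1,1,1,1).

∂_2: C_2 → C_1 sends each 2-simplex [p,q,r] to [q,r] − [p,r] + [p,q]. For instance
  ∂acd = cd − ad + ac,
  ∂efg = fg − eg + ef.
As a 30×20 matrix over Z this has rank 20, with invariant factors (1,1,1,1,1,1,1,1,1,1,1,1,1,1,1,1,1,1,1,2).

Reading off H_k = ker ∂_k / im ∂_{k+1}:

  H_0: rank C_0 − rank ∂_1 = 10 − 9 = 1, and the invariant factors of ∂_1 are all 1, so H_0 = Z.
  H_1: rank ker ∂_1 − rank ∂_2 = (30 − 9) − 20 = 1, and ∂_2 has invariant factor 2 > 1, so H_1 = Z × Z/2.
  H_2: rank ker ∂_2 − rank ∂_3 = (20 − 20) − 0 = 0, and there is no ∂_3, so H_2 = 0.

As a check, the Euler characteristic is 10 − 30 + 20 = 0, which agrees with 1 − 1 + 0 = 0.
(K is a triangulation of the Klein bottle.)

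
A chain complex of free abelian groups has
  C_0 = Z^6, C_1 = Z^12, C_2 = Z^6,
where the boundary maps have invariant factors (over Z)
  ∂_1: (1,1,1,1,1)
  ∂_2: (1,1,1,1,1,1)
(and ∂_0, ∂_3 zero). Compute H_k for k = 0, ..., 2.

H_0: b_0 = 6 − 0 − 5 = 1; torsion from ∂_1 factors > 1: none. So H_0 ≅ Z.
H_1: b_1 = 12 − 5 − 6 = 1; torsion from ∂_2 factors > 1: none. So H_1 ≅ Z.
H_2: b_2 = 6 − 6 − 0 = 0; torsion from ∂_3 factors > 1: none. So H_2 ≅ 0.

H_0 ≅ Z,  H_1 ≅ Z,  H_2 = 0.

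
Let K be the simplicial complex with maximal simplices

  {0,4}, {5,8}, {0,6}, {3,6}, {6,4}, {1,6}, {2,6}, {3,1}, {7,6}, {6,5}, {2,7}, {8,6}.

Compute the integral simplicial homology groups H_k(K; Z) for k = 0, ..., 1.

H_0 ≅ Z,  H_1 ≅ Z^4.

Take the total order 0 < 1 < 2 < 3 < 4 < 5 < 6 < 7 < 8 on the vertex set. Then K (dimension 1) consists of the simplices:

  0-simplices (9): [0], [1], [2], [3], [4], [5], [6], [7], [8]
  1-simplices (12): [0,4], [0,6], [1,3], [1,6], [2,6], [2,7], [3,6], [4,6], [5,6], [5,8], [6,7], [6,8]

giving chain groups C_0 ≅ Z^9, C_1 ≅ Z^12.

The boundary map ∂_1: C_1 → C_0 maps an edge to its endpoints' difference, ∂[p,q] = q − p.
The 9×12 boundary matrix has rank 8 and Smith normal form diag(1,1,1,1,1,1,1,1).

From H_k ≅ ker(∂_k) / im(∂_{k+1}) we obtain:

  H_0: rank C_0 − rank ∂_1 = 9 − 8 = 1, and the invariant factors of ∂_1 are all 1, so H_0 = Z.
  H_1: rank ker ∂_1 − rank ∂_2 = (12 − 8) − 0 = 4, and there is no ∂_2, so H_1 = Z^4.

As a check, the Euler characteristic is 9 − 12 = -3, which agrees with 1 − 4 = -3.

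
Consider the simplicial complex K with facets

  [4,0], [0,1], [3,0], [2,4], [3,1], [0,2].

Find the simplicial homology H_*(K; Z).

H_0 = Z,  H_1 = Z^2.

Order the vertices as 0 < 1 < 2 < 3 < 4. Listing each simplex with vertices in this order, K has dimension 1 with simplices:

  0-simplices (5): [0], [1], [2], [3], [4]
  1-simplices (6): [0,1], [0,2], [0,3], [0,4], [1,3], [2,4]

giving chain groups C_0 ≅ Z^5, C_1 ≅ Z^6.

∂_1: C_1 → C_0 is given by ∂[p,q] = [q] − [p]. For instance
  ∂[0,4] = [4] − [0].
As a 5×6 matrix over Z this has rank 4, with invariant factors (1,1,1,1).

Reading off H_k = ker ∂_k / im ∂_{k+1}:

  H_0: rank C_0 − rank ∂_1 = 5 − 4 = 1, and the invariant factors of ∂_1 are all 1, so H_0 = Z.
  H_1: rank ker ∂_1 − rank ∂_2 = (6 − 4) − 0 = 2, and there is no ∂_2, so H_1 = Z^2.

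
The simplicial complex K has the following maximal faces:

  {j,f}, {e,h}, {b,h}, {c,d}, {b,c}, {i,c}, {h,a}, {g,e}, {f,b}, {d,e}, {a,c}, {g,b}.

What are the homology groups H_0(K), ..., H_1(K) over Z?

H_0 ≅ Z,  H_1 ≅ Z^3.

Fix the vertex order a < b < c < d < e < f < g < h < i < j and write every simplex with vertices in increasing order. Then dim K = 1 and the simplices of K are:

  0-simplices (10): a, b, c, d, e, f, g, h, i, j
  1-simplices (12): ac, ah, bc, bf, bg, bh, cd, ci, de, eg, eh, fj

Hence C_0 ≅ Z^10, C_1 ≅ Z^12.

∂_1: C_1 → C_0 is given by ∂[p,q] = [q] − [p]. For instance
  ∂bc = c − b.
As a 10×12 matrix over Z this has rank 9, with invariant factors (1,1,1,1,1,1,1,1,1).

Now H_k = ker ∂_k / im ∂_{k+1}, so:

  H_0: rank C_0 − rank ∂_1 = 10 − 9 = 1, and the invariant factors of ∂_1 are all 1, so H_0 = Z.
  H_1: rank ker ∂_1 − rank ∂_2 = (12 − 9) − 0 = 3, and there is no ∂_2, so H_1 = Z^3.

As a check, the Euler characteristic is 10 − 12 = -2, which agrees with 1 − 3 = -2.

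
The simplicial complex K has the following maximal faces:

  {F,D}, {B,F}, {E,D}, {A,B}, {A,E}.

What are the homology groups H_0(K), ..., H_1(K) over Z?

H_0 = Z,  H_1 = Z.

Order the vertices as A < B < D < E < F. Listing each simplex with vertices in this order, K has dimension 1 with simplices:

  0-simplices (5): A, B, D, E, F
  1-simplices (5): AB, AE, BF, DE, DF

Hence C_0 ≅ Z^5, C_1 ≅ Z^5.

∂_1: C_1 → C_0 sends each edge [p,q] (with p < q) to q − p.
The resulting 5×5 matrix has rank 4, and its Smith normal form has invariant factors (1,1,1,1).

Reading off H_k = ker ∂_k / im ∂_{k+1}:

  H_0: rank C_0 − rank ∂_1 = 5 − 4 = 1, and the invariant factors of ∂_1 are all 1, so H_0 = Z.
  H_1: rank ker ∂_1 − rank ∂_2 = (5 − 4) − 0 = 1, and there is no ∂_2, so H_1 = Z.

(K is a triangulation of the circle S^1.)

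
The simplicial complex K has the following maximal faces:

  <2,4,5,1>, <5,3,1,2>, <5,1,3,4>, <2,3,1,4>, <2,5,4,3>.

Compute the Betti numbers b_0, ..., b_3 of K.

Take the total order 1 < 2 < 3 < 4 < 5 on the vertex set. Then K (dimension 3) consists of the simplices:

  0-simplices (5): [1], [2], [3], [4], [5]
  1-simplices (10): [1,2], [1,3], [1,4], [1,5], [2,3], [2,4], [2,5], [3,4], [3,5], [4,5]
  2-simplices (10): [1,2,3], [1,2,4], [1,2,5], [1,3,4], [1,3,5], [1,4,5], [2,3,4], [2,3,5], [2,4,5], [3,4,5]
  3-simplices (5): [1,2,3,4], [1,2,3,5], [1,2,4,5], [1,3,4,5], [2,3,4,5]

giving chain groups C_0 ≅ Z^5, C_1 ≅ Z^10, C_2 ≅ Z^10, C_3 ≅ Z^5.

Boundary ∂_1: C_1 → C_0 maps an edge to its endpoints' difference, ∂[p,q] = q − p.
As a 5×10 matrix over Z this has rank 4, with invariant factors (1,1,1,1).

Boundary ∂_2: C_2 → C_1 acts by ∂[p,q,r] = [q,r] − [p,r] + [p,q]. For instance
  ∂[1,2,3] = [2,3] − [1,3] + [1,2],
  ∂[2,3,4] = [3,4] − [2,4] + [2,3].
As a 10×10 matrix over Z this has rank 6, with invariant factors (1,1,1,1,1,1).

Boundary ∂_3: C_3 → C_2 sends each 3-simplex σ to the alternating sum Σ_i (−1)^i (σ with its i-th vertex removed). For instance
  ∂[1,3,4,5] = [3,4,5] − [1,4,5] + [1,3,5] − [1,3,4],
  ∂[1,2,4,5] = [2,4,5] − [1,4,5] + [1,2,5] − [1,2,4].
This gives a 10×5 integer matrix of rank 4; reducing to Smith normal form yields diagonal entries (1,1,1,1).

From H_k ≅ ker(∂_k) / im(∂_{k+1}) we obtain:

  H_0: rank C_0 − rank ∂_1 = 5 − 4 = 1, and the invariant factors of ∂_1 are all 1, so H_0 = Z.
  H_1: rank ker ∂_1 − rank ∂_2 = (10 − 4) − 6 = 0, and the invariant factors of ∂_2 are all 1, so H_1 = 0.
  H_2: rank ker ∂_2 − rank ∂_3 = (10 − 6) − 4 = 0, and the invariant factors of ∂_3 are all 1, so H_2 = 0.
  H_3: rank ker ∂_3 − rank ∂_4 = (5 − 4) − 0 = 1, and there is no ∂_4, so H_3 = Z.

(K is a triangulation of the 3-sphere S^3.)

Hence the Betti numbers are b_0 = 1, b_1 = 0, b_2 = 0, b_3 = 1.

b_0 = 1, b_1 = 0, b_2 = 0, b_3 = 1.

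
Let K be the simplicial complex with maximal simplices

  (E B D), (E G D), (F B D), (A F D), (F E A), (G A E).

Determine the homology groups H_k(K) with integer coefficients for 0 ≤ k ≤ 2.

H_0 ≅ Z,  H_1 ≅ Z,  H_2 = 0.

Fix the vertex order A < B < D < E < F < G and write every simplex with vertices in increasing order. Then dim K = 2 and the simplices of K are:

  0-simplices (6): A, B, D, E, F, G
  1-simplices (12): AD, AE, AF, AG, BD, BE, BF, DE, DF, DG, EF, EG
  2-simplices (6): ADF, AEF, AEG, BDE, BDF, DEG

giving chain groups C_0 ≅ Z^6, C_1 ≅ Z^12, C_2 ≅ Z^6.

∂_1: C_1 → C_0 sends each edge [p,q] (with p < q) to q − p. For instance
  ∂BD = D − B.
The resulting 6×12 matrix has rank 5, and its Smith normal form has invariant factors (1,1,1,1,1).

The boundary map ∂_2: C_2 → C_1 acts by ∂[p,q,r] = [q,r] − [p,r] + [p,q]. For instance
  ∂BDF = DF − BF + BD,
  ∂DEG = EG − DG + DE.
The resulting 12×6 matrix has rank 6, and its Smith normal form has invariant factors (1,1,1,1,1,1).

Reading off H_k = ker ∂_k / im ∂_{k+1}:

  H_0: rank C_0 − rank ∂_1 = 6 − 5 = 1, and the invariant factors of ∂_1 are all 1, so H_0 ≅ Z.
  H_1: rank ker ∂_1 − rank ∂_2 = (12 − 5) − 6 = 1, and the invariant factors of ∂_2 are all 1, so H_1 ≅ Z.
  H_2: rank ker ∂_2 − rank ∂_3 = (6 − 6) − 0 = 0, and there is no ∂_3, so H_2 ≅ 0.

(K is a triangulation of the cylinder S^1 x I.)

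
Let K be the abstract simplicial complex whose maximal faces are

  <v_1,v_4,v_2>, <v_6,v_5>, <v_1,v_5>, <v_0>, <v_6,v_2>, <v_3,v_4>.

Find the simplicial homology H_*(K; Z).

Take the total order v_0 < v_1 < v_2 < v_3 < v_4 < v_5 < v_6 on the vertex set. Then K (dimension 2) consists of the simplices:

  0-simplices (7): [v_0], [v_1], [v_2], [v_3], [v_4], [v_5], [v_6]
  1-simplices (7): [v_1,v_2], [v_1,v_4], [v_1,v_5], [v_2,v_4], [v_2,v_6], [v_3,v_4], [v_5,v_6]
  2-simplices (1): [v_1,v_2,v_4]

giving chain groups C_0 ≅ Z^7, C_1 ≅ Z^7, C_2 ≅ Z^1.

The boundary map ∂_1: C_1 → C_0 is given by ∂[p,q] = [q] − [p]. For instance
  ∂[v_1,v_2] = [v_2] − [v_1].
The resulting 7×7 matrix has rank 5, and its Smith normal form has invariant factors (1,1,1,1,1).

∂_2: C_2 → C_1 acts by ∂[p,q,r] = [q,r] − [p,r] + [p,q]. For instance
  ∂[v_1,v_2,v_4] = [v_2,v_4] − [v_1,v_4] + [v_1,v_2].
The resulting 7×1 matrix has rank 1, and its Smith normal form has invariant factors (1).

Reading off H_k = ker ∂_k / im ∂_{k+1}:

  H_0: rank C_0 − rank ∂_1 = 7 − 5 = 2, and the invariant factors of ∂_1 are all 1, so H_0 = Z^2.
  H_1: rank ker ∂_1 − rank ∂_2 = (7 − 5) − 1 = 1, and the invariant factors of ∂_2 are all 1, so H_1 = Z.
  H_2: rank ker ∂_2 − rank ∂_3 = (1 − 1) − 0 = 0, and there is no ∂_3, so H_2 = 0.

H_0 ≅ Z^2,  H_1 ≅ Z,  H_2 = 0.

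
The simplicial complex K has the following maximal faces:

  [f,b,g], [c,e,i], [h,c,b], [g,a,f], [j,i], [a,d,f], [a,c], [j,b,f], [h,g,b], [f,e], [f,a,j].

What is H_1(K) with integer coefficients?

Take the total order a < b < c < d < e < f < g < h < i < j on the vertex set. Then K (dimension 2) consists of the simplices:

  0-simplices (10): a, b, c, d, e, f, g, h, i, j
  1-simplices (20): ac, ad, af, ag, aj, bc, bf, bg, bh, bj, ce, ch, ci, df, ef, ei, fg, fj, gh, ij
  2-simplices (8): adf, afg, afj, bch, bfg, bfj, bgh, cei

giving chain groups C_0 ≅ Z^10, C_1 ≅ Z^20, C_2 ≅ Z^8.

Boundary ∂_1: C_1 → C_0 maps an edge to its endpoints' difference, ∂[p,q] = q − p.
The 10×20 boundary matrix has rank 9 and Smith normal form diag(1,1,1,1,1,1,1,1,1).

Boundary ∂_2: C_2 → C_1 maps a triangle to the signed sum of its edges. For instance
  ∂adf = df − af + ad,
  ∂afj = fj − aj + af.
The 20×8 boundary matrix has rank 8 and Smith normal form diag(1,1,1,1,1,1,1,1).

Now H_k = ker ∂_k / im ∂_{k+1}, so:

  H_1: rank ker ∂_1 − rank ∂_2 = (20 − 9) − 8 = 3, and the invariant factors of ∂_2 are all 1, so H_1 ≅ Z^3.

H_1 ≅ Z^3.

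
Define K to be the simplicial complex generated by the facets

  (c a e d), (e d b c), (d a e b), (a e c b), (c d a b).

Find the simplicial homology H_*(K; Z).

H_0 = Z,  H_1 = 0,  H_2 = 0,  H_3 = Z.

We work with the vertex ordering a < b < c < d < e. The simplices of K, each written with vertices in increasing order, are:

  0-simplices (5): a, b, c, d, e
  1-simplices (10): ab, ac, ad, ae, bc, bd, be, cd, ce, de
  2-simplices (10): abc, abd, abe, acd, ace, ade, bcd, bce, bde, cde
  3-simplices (5): abcd, abce, abde, acde, bcde

so the chain groups are C_0 ≅ Z^5, C_1 ≅ Z^10, C_2 ≅ Z^10, C_3 ≅ Z^5.

∂_1: C_1 → C_0 sends each edge [p,q] (with p < q) to q − p. For instance
  ∂ac = c − a.
The 5×10 boundary matrix has rank 4 and Smith normal form diag(1,1,1,1).

∂_2: C_2 → C_1 acts by ∂[p,q,r] = [q,r] − [p,r] + [p,q]. For instance
  ∂abd = bd − ad + ab,
  ∂ade = de − ae + ad.
This gives a 10×10 integer matrix of rank 6; reducing to Smith normal form yields diagonal entries (1,1,1,1,1,1).

∂_3: C_3 → C_2 sends each 3-simplex σ to the alternating sum Σ_i (−1)^i (σ with its i-th vertex removed). For instance
  ∂bcde = cde − bde + bce − bcd,
  ∂acde = cde − ade + ace − acd.
As a 10×5 matrix over Z this has rank 4, with invariant factors (1,1,1,1).

Now H_k = ker ∂_k / im ∂_{k+1}, so:

  H_0: rank C_0 − rank ∂_1 = 5 − 4 = 1, and the invariant factors of ∂_1 are all 1, so H_0 ≅ Z.
  H_1: rank ker ∂_1 − rank ∂_2 = (10 − 4) − 6 = 0, and the invariant factors of ∂_2 are all 1, so H_1 ≅ 0.
  H_2: rank ker ∂_2 − rank ∂_3 = (10 − 6) − 4 = 0, and the invariant factors of ∂_3 are all 1, so H_2 ≅ 0.
  H_3: rank ker ∂_3 − rank ∂_4 = (5 − 4) − 0 = 1, and there is no ∂_4, so H_3 ≅ Z.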